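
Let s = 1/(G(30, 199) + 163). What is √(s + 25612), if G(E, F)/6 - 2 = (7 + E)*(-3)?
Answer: √6174566081/491 ≈ 160.04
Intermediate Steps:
G(E, F) = -114 - 18*E (G(E, F) = 12 + 6*((7 + E)*(-3)) = 12 + 6*(-21 - 3*E) = 12 + (-126 - 18*E) = -114 - 18*E)
s = -1/491 (s = 1/((-114 - 18*30) + 163) = 1/((-114 - 540) + 163) = 1/(-654 + 163) = 1/(-491) = -1/491 ≈ -0.0020367)
√(s + 25612) = √(-1/491 + 25612) = √(12575491/491) = √6174566081/491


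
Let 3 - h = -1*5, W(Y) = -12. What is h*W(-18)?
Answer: -96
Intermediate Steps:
h = 8 (h = 3 - (-1)*5 = 3 - 1*(-5) = 3 + 5 = 8)
h*W(-18) = 8*(-12) = -96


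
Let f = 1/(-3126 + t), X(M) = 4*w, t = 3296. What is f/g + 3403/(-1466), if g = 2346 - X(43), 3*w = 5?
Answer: -2029989391/874512980 ≈ -2.3213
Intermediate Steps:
w = 5/3 (w = (⅓)*5 = 5/3 ≈ 1.6667)
X(M) = 20/3 (X(M) = 4*(5/3) = 20/3)
f = 1/170 (f = 1/(-3126 + 3296) = 1/170 ≈ 0.0058824)
g = 7018/3 (g = 2346 - 1*20/3 = 2346 - 20/3 = 7018/3 ≈ 2339.3)
f/g + 3403/(-1466) = 1/(170*(7018/3)) + 3403/(-1466) = (1/170)*(3/7018) + 3403*(-1/1466) = 3/1193060 - 3403/1466 = -2029989391/874512980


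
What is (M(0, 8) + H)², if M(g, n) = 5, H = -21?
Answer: 256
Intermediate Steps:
(M(0, 8) + H)² = (5 - 21)² = (-16)² = 256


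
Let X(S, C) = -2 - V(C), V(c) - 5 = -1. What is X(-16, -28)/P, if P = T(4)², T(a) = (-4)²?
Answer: -3/128 ≈ -0.023438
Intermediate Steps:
V(c) = 4 (V(c) = 5 - 1 = 4)
T(a) = 16
X(S, C) = -6 (X(S, C) = -2 - 1*4 = -2 - 4 = -6)
P = 256 (P = 16² = 256)
X(-16, -28)/P = -6/256 = -6*1/256 = -3/128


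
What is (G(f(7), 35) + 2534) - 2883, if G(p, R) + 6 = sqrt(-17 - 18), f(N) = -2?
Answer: -355 + I*sqrt(35) ≈ -355.0 + 5.9161*I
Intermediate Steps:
G(p, R) = -6 + I*sqrt(35) (G(p, R) = -6 + sqrt(-17 - 18) = -6 + sqrt(-35) = -6 + I*sqrt(35))
(G(f(7), 35) + 2534) - 2883 = ((-6 + I*sqrt(35)) + 2534) - 2883 = (2528 + I*sqrt(35)) - 2883 = -355 + I*sqrt(35)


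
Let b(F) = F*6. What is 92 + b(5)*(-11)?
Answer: -238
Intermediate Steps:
b(F) = 6*F
92 + b(5)*(-11) = 92 + (6*5)*(-11) = 92 + 30*(-11) = 92 - 330 = -238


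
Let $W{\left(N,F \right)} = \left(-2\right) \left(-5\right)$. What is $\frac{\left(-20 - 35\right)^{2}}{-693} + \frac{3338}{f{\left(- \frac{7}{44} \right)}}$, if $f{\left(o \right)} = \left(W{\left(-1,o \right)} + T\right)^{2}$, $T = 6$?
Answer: $\frac{69947}{8064} \approx 8.674$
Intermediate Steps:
$W{\left(N,F \right)} = 10$
$f{\left(o \right)} = 256$ ($f{\left(o \right)} = \left(10 + 6\right)^{2} = 16^{2} = 256$)
$\frac{\left(-20 - 35\right)^{2}}{-693} + \frac{3338}{f{\left(- \frac{7}{44} \right)}} = \frac{\left(-20 - 35\right)^{2}}{-693} + \frac{3338}{256} = \left(-55\right)^{2} \left(- \frac{1}{693}\right) + 3338 \cdot \frac{1}{256} = 3025 \left(- \frac{1}{693}\right) + \frac{1669}{128} = - \frac{275}{63} + \frac{1669}{128} = \frac{69947}{8064}$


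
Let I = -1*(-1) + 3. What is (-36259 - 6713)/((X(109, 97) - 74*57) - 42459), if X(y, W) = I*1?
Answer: 42972/46673 ≈ 0.92070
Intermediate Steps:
I = 4 (I = 1 + 3 = 4)
X(y, W) = 4 (X(y, W) = 4*1 = 4)
(-36259 - 6713)/((X(109, 97) - 74*57) - 42459) = (-36259 - 6713)/((4 - 74*57) - 42459) = -42972/((4 - 4218) - 42459) = -42972/(-4214 - 42459) = -42972/(-46673) = -42972*(-1/46673) = 42972/46673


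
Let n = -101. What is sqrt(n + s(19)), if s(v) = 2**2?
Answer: I*sqrt(97) ≈ 9.8489*I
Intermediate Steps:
s(v) = 4
sqrt(n + s(19)) = sqrt(-101 + 4) = sqrt(-97) = I*sqrt(97)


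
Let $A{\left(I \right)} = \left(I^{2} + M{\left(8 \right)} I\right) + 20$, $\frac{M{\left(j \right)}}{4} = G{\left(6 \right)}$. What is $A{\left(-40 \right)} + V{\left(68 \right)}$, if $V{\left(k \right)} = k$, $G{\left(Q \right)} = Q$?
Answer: $728$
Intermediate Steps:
$M{\left(j \right)} = 24$ ($M{\left(j \right)} = 4 \cdot 6 = 24$)
$A{\left(I \right)} = 20 + I^{2} + 24 I$ ($A{\left(I \right)} = \left(I^{2} + 24 I\right) + 20 = 20 + I^{2} + 24 I$)
$A{\left(-40 \right)} + V{\left(68 \right)} = \left(20 + \left(-40\right)^{2} + 24 \left(-40\right)\right) + 68 = \left(20 + 1600 - 960\right) + 68 = 660 + 68 = 728$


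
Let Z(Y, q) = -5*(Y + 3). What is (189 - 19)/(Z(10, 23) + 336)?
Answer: 170/271 ≈ 0.62731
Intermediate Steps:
Z(Y, q) = -15 - 5*Y (Z(Y, q) = -5*(3 + Y) = -15 - 5*Y)
(189 - 19)/(Z(10, 23) + 336) = (189 - 19)/((-15 - 5*10) + 336) = 170/((-15 - 50) + 336) = 170/(-65 + 336) = 170/271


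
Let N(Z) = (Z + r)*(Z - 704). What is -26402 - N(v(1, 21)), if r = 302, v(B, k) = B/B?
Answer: 186607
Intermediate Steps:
v(B, k) = 1
N(Z) = (-704 + Z)*(302 + Z) (N(Z) = (Z + 302)*(Z - 704) = (302 + Z)*(-704 + Z) = (-704 + Z)*(302 + Z))
-26402 - N(v(1, 21)) = -26402 - (-212608 + 1² - 402*1) = -26402 - (-212608 + 1 - 402) = -26402 - 1*(-213009) = -26402 + 213009 = 186607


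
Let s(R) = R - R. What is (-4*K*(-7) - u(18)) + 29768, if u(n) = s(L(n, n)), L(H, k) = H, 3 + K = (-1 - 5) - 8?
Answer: 29292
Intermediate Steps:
K = -17 (K = -3 + ((-1 - 5) - 8) = -3 + (-6 - 8) = -3 - 14 = -17)
s(R) = 0
u(n) = 0
(-4*K*(-7) - u(18)) + 29768 = (-4*(-17)*(-7) - 1*0) + 29768 = (68*(-7) + 0) + 29768 = (-476 + 0) + 29768 = -476 + 29768 = 29292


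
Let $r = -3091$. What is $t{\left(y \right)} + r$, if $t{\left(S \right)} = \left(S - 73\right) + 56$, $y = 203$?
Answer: $-2905$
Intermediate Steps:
$t{\left(S \right)} = -17 + S$ ($t{\left(S \right)} = \left(-73 + S\right) + 56 = -17 + S$)
$t{\left(y \right)} + r = \left(-17 + 203\right) - 3091 = 186 - 3091 = -2905$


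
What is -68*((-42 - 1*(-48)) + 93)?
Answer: -6732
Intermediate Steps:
-68*((-42 - 1*(-48)) + 93) = -68*((-42 + 48) + 93) = -68*(6 + 93) = -68*99 = -6732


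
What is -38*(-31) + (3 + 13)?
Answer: 1194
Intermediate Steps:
-38*(-31) + (3 + 13) = 1178 + 16 = 1194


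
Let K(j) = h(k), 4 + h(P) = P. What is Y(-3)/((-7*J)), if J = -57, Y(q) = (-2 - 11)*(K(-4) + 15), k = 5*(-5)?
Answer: 26/57 ≈ 0.45614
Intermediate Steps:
k = -25
h(P) = -4 + P
K(j) = -29 (K(j) = -4 - 25 = -29)
Y(q) = 182 (Y(q) = (-2 - 11)*(-29 + 15) = -13*(-14) = 182)
Y(-3)/((-7*J)) = 182/((-7*(-57))) = 182/399 = 182*(1/399) = 26/57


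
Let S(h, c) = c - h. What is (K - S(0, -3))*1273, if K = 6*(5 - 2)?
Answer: 26733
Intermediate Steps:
K = 18 (K = 6*3 = 18)
(K - S(0, -3))*1273 = (18 - (-3 - 1*0))*1273 = (18 - (-3 + 0))*1273 = (18 - 1*(-3))*1273 = (18 + 3)*1273 = 21*1273 = 26733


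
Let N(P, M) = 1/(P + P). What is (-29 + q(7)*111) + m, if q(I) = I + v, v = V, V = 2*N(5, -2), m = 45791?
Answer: 232806/5 ≈ 46561.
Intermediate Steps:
N(P, M) = 1/(2*P)
V = ⅕ (V = 2*((½)/5) = 2*((½)*(⅕)) = 2*(⅒) = ⅕ ≈ 0.20000)
v = ⅕ ≈ 0.20000
q(I) = ⅕ + I (q(I) = I + ⅕ = ⅕ + I)
(-29 + q(7)*111) + m = (-29 + (⅕ + 7)*111) + 45791 = (-29 + (36/5)*111) + 45791 = (-29 + 3996/5) + 45791 = 3851/5 + 45791 = 232806/5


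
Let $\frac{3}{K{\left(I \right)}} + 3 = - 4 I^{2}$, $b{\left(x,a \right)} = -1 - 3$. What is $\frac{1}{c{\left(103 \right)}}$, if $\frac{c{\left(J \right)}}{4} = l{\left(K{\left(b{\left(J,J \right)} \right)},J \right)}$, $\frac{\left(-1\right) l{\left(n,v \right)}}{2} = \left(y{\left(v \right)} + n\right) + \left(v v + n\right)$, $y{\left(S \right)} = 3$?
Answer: $- \frac{67}{5687984} \approx -1.1779 \cdot 10^{-5}$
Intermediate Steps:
$b{\left(x,a \right)} = -4$
$K{\left(I \right)} = \frac{3}{-3 - 4 I^{2}}$
$l{\left(n,v \right)} = -6 - 4 n - 2 v^{2}$ ($l{\left(n,v \right)} = - 2 \left(\left(3 + n\right) + \left(v v + n\right)\right) = - 2 \left(\left(3 + n\right) + \left(v^{2} + n\right)\right) = - 2 \left(\left(3 + n\right) + \left(n + v^{2}\right)\right) = - 2 \left(3 + v^{2} + 2 n\right) = -6 - 4 n - 2 v^{2}$)
$c{\left(J \right)} = - \frac{1560}{67} - 8 J^{2}$ ($c{\left(J \right)} = 4 \left(-6 - 4 \left(- \frac{3}{3 + 4 \left(-4\right)^{2}}\right) - 2 J^{2}\right) = 4 \left(-6 - 4 \left(- \frac{3}{3 + 4 \cdot 16}\right) - 2 J^{2}\right) = 4 \left(-6 - 4 \left(- \frac{3}{3 + 64}\right) - 2 J^{2}\right) = 4 \left(-6 - 4 \left(- \frac{3}{67}\right) - 2 J^{2}\right) = 4 \left(-6 - 4 \left(\left(-3\right) \frac{1}{67}\right) - 2 J^{2}\right) = 4 \left(-6 - - \frac{12}{67} - 2 J^{2}\right) = 4 \left(-6 + \frac{12}{67} - 2 J^{2}\right) = 4 \left(- \frac{390}{67} - 2 J^{2}\right) = - \frac{1560}{67} - 8 J^{2}$)
$\frac{1}{c{\left(103 \right)}} = \frac{1}{- \frac{1560}{67} - 8 \cdot 103^{2}} = \frac{1}{- \frac{1560}{67} - 84872} = \frac{1}{- \frac{5687984}{67}} = - \frac{67}{5687984}$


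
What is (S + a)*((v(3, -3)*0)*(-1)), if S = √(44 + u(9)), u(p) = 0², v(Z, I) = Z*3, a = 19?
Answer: 0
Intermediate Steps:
v(Z, I) = 3*Z
u(p) = 0
S = 2*√11 (S = √(44 + 0) = √44 = 2*√11 ≈ 6.6332)
(S + a)*((v(3, -3)*0)*(-1)) = (2*√11 + 19)*(((3*3)*0)*(-1)) = (19 + 2*√11)*((9*0)*(-1)) = (19 + 2*√11)*(0*(-1)) = (19 + 2*√11)*0 = 0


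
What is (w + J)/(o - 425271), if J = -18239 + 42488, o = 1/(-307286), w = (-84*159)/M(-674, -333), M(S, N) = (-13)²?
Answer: -1255178806350/22084890341683 ≈ -0.056834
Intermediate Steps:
M(S, N) = 169
w = -13356/169 (w = -84*159/169 = -13356*1/169 = -13356/169 ≈ -79.030)
o = -1/307286 ≈ -3.2543e-6
J = 24249
(w + J)/(o - 425271) = (-13356/169 + 24249)/(-1/307286 - 425271) = 4084725/(169*(-130679824507/307286)) = (4084725/169)*(-307286/130679824507) = -1255178806350/22084890341683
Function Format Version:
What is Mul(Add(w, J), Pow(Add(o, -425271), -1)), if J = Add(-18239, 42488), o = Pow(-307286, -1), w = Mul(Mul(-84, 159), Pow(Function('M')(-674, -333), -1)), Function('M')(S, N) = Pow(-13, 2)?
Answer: Rational(-1255178806350, 22084890341683) ≈ -0.056834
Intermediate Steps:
Function('M')(S, N) = 169
w = Rational(-13356, 169) (w = Mul(Mul(-84, 159), Pow(169, -1)) = Mul(-13356, Rational(1, 169)) = Rational(-13356, 169) ≈ -79.030)
o = Rational(-1, 307286) ≈ -3.2543e-6
J = 24249
Mul(Add(w, J), Pow(Add(o, -425271), -1)) = Mul(Add(Rational(-13356, 169), 24249), Pow(Add(Rational(-1, 307286), -425271), -1)) = Mul(Rational(4084725, 169), Pow(Rational(-130679824507, 307286), -1)) = Mul(Rational(4084725, 169), Rational(-307286, 130679824507)) = Rational(-1255178806350, 22084890341683)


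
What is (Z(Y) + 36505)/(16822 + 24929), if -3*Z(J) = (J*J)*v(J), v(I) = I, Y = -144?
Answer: 1031833/41751 ≈ 24.714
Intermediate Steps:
Z(J) = -J³/3 (Z(J) = -J*J*J/3 = -J²*J/3 = -J³/3)
(Z(Y) + 36505)/(16822 + 24929) = (-⅓*(-144)³ + 36505)/(16822 + 24929) = (-⅓*(-2985984) + 36505)/41751 = (995328 + 36505)*(1/41751) = 1031833*(1/41751) = 1031833/41751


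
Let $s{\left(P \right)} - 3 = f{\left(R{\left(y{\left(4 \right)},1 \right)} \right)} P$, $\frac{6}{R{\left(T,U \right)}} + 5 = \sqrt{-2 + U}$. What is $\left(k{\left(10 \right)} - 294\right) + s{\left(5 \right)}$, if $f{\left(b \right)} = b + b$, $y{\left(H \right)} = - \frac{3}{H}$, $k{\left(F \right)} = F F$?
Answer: $- \frac{2633}{13} - \frac{30 i}{13} \approx -202.54 - 2.3077 i$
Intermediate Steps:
$k{\left(F \right)} = F^{2}$
$R{\left(T,U \right)} = \frac{6}{-5 + \sqrt{-2 + U}}$
$f{\left(b \right)} = 2 b$
$s{\left(P \right)} = 3 + \frac{6 P \left(-5 - i\right)}{13}$ ($s{\left(P \right)} = 3 + 2 \frac{6}{-5 + \sqrt{-2 + 1}} P = 3 + 2 \frac{6}{-5 + \sqrt{-1}} P = 3 + 2 \frac{6}{-5 + i} P = 3 + 2 \cdot 6 \frac{-5 - i}{26} P = 3 + 2 \frac{3 \left(-5 - i\right)}{13} P = 3 + \frac{6 \left(-5 - i\right)}{13} P = 3 + \frac{6 P \left(-5 - i\right)}{13}$)
$\left(k{\left(10 \right)} - 294\right) + s{\left(5 \right)} = \left(10^{2} - 294\right) + \left(3 - \frac{30 \left(5 + i\right)}{13}\right) = \left(100 - 294\right) - \left(\frac{111}{13} + \frac{30 i}{13}\right) = -194 - \left(\frac{111}{13} + \frac{30 i}{13}\right) = - \frac{2633}{13} - \frac{30 i}{13}$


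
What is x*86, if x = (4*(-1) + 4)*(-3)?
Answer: 0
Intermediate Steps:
x = 0 (x = (-4 + 4)*(-3) = 0*(-3) = 0)
x*86 = 0*86 = 0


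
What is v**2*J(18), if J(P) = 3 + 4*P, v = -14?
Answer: 14700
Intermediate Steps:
v**2*J(18) = (-14)**2*(3 + 4*18) = 196*(3 + 72) = 196*75 = 14700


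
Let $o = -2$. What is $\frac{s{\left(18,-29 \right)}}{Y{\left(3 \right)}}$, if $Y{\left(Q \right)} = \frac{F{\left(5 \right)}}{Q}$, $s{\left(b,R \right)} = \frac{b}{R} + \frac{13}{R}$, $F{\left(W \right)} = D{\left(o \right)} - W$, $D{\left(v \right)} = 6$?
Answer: $- \frac{93}{29} \approx -3.2069$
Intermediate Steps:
$F{\left(W \right)} = 6 - W$
$s{\left(b,R \right)} = \frac{13}{R} + \frac{b}{R}$
$Y{\left(Q \right)} = \frac{1}{Q}$ ($Y{\left(Q \right)} = \frac{6 - 5}{Q} = 1 \frac{1}{Q} = \frac{1}{Q}$)
$\frac{s{\left(18,-29 \right)}}{Y{\left(3 \right)}} = \frac{\frac{1}{-29} \left(13 + 18\right)}{\frac{1}{3}} = \left(- \frac{1}{29}\right) 31 \frac{1}{\frac{1}{3}} = \left(- \frac{31}{29}\right) 3 = - \frac{93}{29}$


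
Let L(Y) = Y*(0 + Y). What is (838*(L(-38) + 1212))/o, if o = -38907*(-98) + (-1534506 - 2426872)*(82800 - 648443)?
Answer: 556432/560182387235 ≈ 9.9330e-7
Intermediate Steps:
L(Y) = Y² (L(Y) = Y*Y = Y²)
o = 2240729548940 (o = 3812886 - 3961378*(-565643) = 3812886 + 2240725736054 = 2240729548940)
(838*(L(-38) + 1212))/o = (838*((-38)² + 1212))/2240729548940 = (838*(1444 + 1212))*(1/2240729548940) = (838*2656)*(1/2240729548940) = 2225728*(1/2240729548940) = 556432/560182387235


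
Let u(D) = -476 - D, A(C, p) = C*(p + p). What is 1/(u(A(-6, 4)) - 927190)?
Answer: -1/927618 ≈ -1.0780e-6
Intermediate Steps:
A(C, p) = 2*C*p (A(C, p) = C*(2*p) = 2*C*p)
1/(u(A(-6, 4)) - 927190) = 1/((-476 - 2*(-6)*4) - 927190) = 1/((-476 - 1*(-48)) - 927190) = 1/((-476 + 48) - 927190) = 1/(-428 - 927190) = 1/(-927618) = -1/927618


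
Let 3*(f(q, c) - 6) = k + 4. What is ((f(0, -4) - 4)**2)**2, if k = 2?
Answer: 256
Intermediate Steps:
f(q, c) = 8 (f(q, c) = 6 + (2 + 4)/3 = 6 + (1/3)*6 = 6 + 2 = 8)
((f(0, -4) - 4)**2)**2 = ((8 - 4)**2)**2 = (4**2)**2 = 16**2 = 256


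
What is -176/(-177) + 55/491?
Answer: 96151/86907 ≈ 1.1064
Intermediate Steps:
-176/(-177) + 55/491 = -176*(-1/177) + 55*(1/491) = 176/177 + 55/491 = 96151/86907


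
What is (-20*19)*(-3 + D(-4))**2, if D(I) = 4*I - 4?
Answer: -201020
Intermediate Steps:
D(I) = -4 + 4*I
(-20*19)*(-3 + D(-4))**2 = (-20*19)*(-3 + (-4 + 4*(-4)))**2 = -380*(-3 + (-4 - 16))**2 = -380*(-3 - 20)**2 = -380*(-23)**2 = -380*529 = -201020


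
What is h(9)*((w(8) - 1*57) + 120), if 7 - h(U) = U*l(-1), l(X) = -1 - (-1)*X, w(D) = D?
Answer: 1775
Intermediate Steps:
l(X) = -1 + X
h(U) = 7 + 2*U (h(U) = 7 - U*(-1 - 1) = 7 - U*(-2) = 7 - (-2)*U = 7 + 2*U)
h(9)*((w(8) - 1*57) + 120) = (7 + 2*9)*((8 - 1*57) + 120) = (7 + 18)*((8 - 57) + 120) = 25*(-49 + 120) = 25*71 = 1775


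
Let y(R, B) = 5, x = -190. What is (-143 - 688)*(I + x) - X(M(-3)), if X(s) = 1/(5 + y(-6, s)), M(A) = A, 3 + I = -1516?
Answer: 14201789/10 ≈ 1.4202e+6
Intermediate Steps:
I = -1519 (I = -3 - 1516 = -1519)
X(s) = ⅒ (X(s) = 1/(5 + 5) = 1/10 = ⅒)
(-143 - 688)*(I + x) - X(M(-3)) = (-143 - 688)*(-1519 - 190) - 1*⅒ = -831*(-1709) - ⅒ = 1420179 - ⅒ = 14201789/10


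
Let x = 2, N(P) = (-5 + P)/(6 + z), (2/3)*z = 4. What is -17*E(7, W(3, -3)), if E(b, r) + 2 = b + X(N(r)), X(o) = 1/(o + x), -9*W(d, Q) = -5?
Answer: -4199/44 ≈ -95.432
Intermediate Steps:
z = 6 (z = (3/2)*4 = 6)
W(d, Q) = 5/9 (W(d, Q) = -⅑*(-5) = 5/9)
N(P) = -5/12 + P/12 (N(P) = (-5 + P)/(6 + 6) = (-5 + P)/12 = (-5 + P)*(1/12) = -5/12 + P/12)
X(o) = 1/(2 + o) (X(o) = 1/(o + 2) = 1/(2 + o))
E(b, r) = -2 + b + 1/(19/12 + r/12) (E(b, r) = -2 + (b + 1/(2 + (-5/12 + r/12))) = -2 + (b + 1/(19/12 + r/12)) = -2 + b + 1/(19/12 + r/12))
-17*E(7, W(3, -3)) = -17*(12 + (-2 + 7)*(19 + 5/9))/(19 + 5/9) = -17*(12 + 5*(176/9))/176/9 = -153*(12 + 880/9)/176 = -153*988/(176*9) = -17*247/44 = -4199/44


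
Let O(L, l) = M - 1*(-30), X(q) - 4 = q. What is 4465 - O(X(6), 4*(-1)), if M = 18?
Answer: 4417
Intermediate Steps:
X(q) = 4 + q
O(L, l) = 48 (O(L, l) = 18 - 1*(-30) = 18 + 30 = 48)
4465 - O(X(6), 4*(-1)) = 4465 - 1*48 = 4465 - 48 = 4417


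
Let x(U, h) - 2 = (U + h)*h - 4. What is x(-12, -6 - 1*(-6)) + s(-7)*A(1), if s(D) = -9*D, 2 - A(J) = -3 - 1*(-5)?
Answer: -2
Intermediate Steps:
A(J) = 0 (A(J) = 2 - (-3 - 1*(-5)) = 2 - (-3 + 5) = 2 - 1*2 = 2 - 2 = 0)
x(U, h) = -2 + h*(U + h) (x(U, h) = 2 + ((U + h)*h - 4) = 2 + (h*(U + h) - 4) = 2 + (-4 + h*(U + h)) = -2 + h*(U + h))
x(-12, -6 - 1*(-6)) + s(-7)*A(1) = (-2 + (-6 - 1*(-6))**2 - 12*(-6 - 1*(-6))) - 9*(-7)*0 = (-2 + (-6 + 6)**2 - 12*(-6 + 6)) + 63*0 = (-2 + 0**2 - 12*0) + 0 = (-2 + 0 + 0) + 0 = -2 + 0 = -2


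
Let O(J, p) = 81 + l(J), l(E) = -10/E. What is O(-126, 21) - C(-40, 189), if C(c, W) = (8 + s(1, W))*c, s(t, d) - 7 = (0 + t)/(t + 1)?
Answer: 44168/63 ≈ 701.08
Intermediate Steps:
s(t, d) = 7 + t/(1 + t) (s(t, d) = 7 + (0 + t)/(t + 1) = 7 + t/(1 + t))
O(J, p) = 81 - 10/J
C(c, W) = 31*c/2 (C(c, W) = (8 + (7 + 8*1)/(1 + 1))*c = (8 + (7 + 8)/2)*c = (8 + (½)*15)*c = (8 + 15/2)*c = 31*c/2)
O(-126, 21) - C(-40, 189) = (81 - 10/(-126)) - 31*(-40)/2 = (81 - 10*(-1/126)) - 1*(-620) = (81 + 5/63) + 620 = 5108/63 + 620 = 44168/63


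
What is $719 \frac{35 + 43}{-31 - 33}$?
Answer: $- \frac{28041}{32} \approx -876.28$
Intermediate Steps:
$719 \frac{35 + 43}{-31 - 33} = 719 \frac{78}{-64} = 719 \cdot 78 \left(- \frac{1}{64}\right) = 719 \left(- \frac{39}{32}\right) = - \frac{28041}{32}$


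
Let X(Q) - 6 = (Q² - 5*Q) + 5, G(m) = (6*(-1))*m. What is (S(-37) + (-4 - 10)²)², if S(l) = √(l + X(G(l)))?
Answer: 86564 + 784*√12037 ≈ 1.7258e+5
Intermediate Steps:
G(m) = -6*m
X(Q) = 11 + Q² - 5*Q (X(Q) = 6 + ((Q² - 5*Q) + 5) = 6 + (5 + Q² - 5*Q) = 11 + Q² - 5*Q)
S(l) = √(11 + 31*l + 36*l²) (S(l) = √(l + (11 + (-6*l)² - (-30)*l)) = √(l + (11 + 36*l² + 30*l)) = √(l + (11 + 30*l + 36*l²)) = √(11 + 31*l + 36*l²))
(S(-37) + (-4 - 10)²)² = (√(11 + 31*(-37) + 36*(-37)²) + (-4 - 10)²)² = (√(11 - 1147 + 36*1369) + (-14)²)² = (√(11 - 1147 + 49284) + 196)² = (√48148 + 196)² = (2*√12037 + 196)² = (196 + 2*√12037)²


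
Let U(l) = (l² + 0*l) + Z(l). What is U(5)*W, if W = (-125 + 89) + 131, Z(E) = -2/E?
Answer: 2337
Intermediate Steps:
U(l) = l² - 2/l (U(l) = (l² + 0*l) - 2/l = (l² + 0) - 2/l = l² - 2/l)
W = 95 (W = -36 + 131 = 95)
U(5)*W = ((-2 + 5³)/5)*95 = ((-2 + 125)/5)*95 = ((⅕)*123)*95 = (123/5)*95 = 2337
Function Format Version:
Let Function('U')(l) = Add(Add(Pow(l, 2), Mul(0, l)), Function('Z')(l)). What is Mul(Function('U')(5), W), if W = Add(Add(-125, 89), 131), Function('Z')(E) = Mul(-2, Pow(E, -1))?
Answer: 2337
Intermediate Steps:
Function('U')(l) = Add(Pow(l, 2), Mul(-2, Pow(l, -1))) (Function('U')(l) = Add(Add(Pow(l, 2), Mul(0, l)), Mul(-2, Pow(l, -1))) = Add(Add(Pow(l, 2), 0), Mul(-2, Pow(l, -1))) = Add(Pow(l, 2), Mul(-2, Pow(l, -1))))
W = 95 (W = Add(-36, 131) = 95)
Mul(Function('U')(5), W) = Mul(Mul(Pow(5, -1), Add(-2, Pow(5, 3))), 95) = Mul(Mul(Rational(1, 5), Add(-2, 125)), 95) = Mul(Mul(Rational(1, 5), 123), 95) = Mul(Rational(123, 5), 95) = 2337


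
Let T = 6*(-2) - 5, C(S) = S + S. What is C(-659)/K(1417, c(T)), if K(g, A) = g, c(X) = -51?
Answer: -1318/1417 ≈ -0.93013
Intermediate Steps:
C(S) = 2*S
T = -17 (T = -12 - 5 = -17)
C(-659)/K(1417, c(T)) = (2*(-659))/1417 = -1318*1/1417 = -1318/1417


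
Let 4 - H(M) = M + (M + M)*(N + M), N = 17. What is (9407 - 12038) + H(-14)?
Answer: -2529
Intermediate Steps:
H(M) = 4 - M - 2*M*(17 + M) (H(M) = 4 - (M + (M + M)*(17 + M)) = 4 - (M + (2*M)*(17 + M)) = 4 - (M + 2*M*(17 + M)) = 4 + (-M - 2*M*(17 + M)) = 4 - M - 2*M*(17 + M))
(9407 - 12038) + H(-14) = (9407 - 12038) + (4 - 35*(-14) - 2*(-14)²) = -2631 + (4 + 490 - 2*196) = -2631 + (4 + 490 - 392) = -2631 + 102 = -2529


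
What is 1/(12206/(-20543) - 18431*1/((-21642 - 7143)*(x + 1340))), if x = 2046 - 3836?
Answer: -266098614750/158485997533 ≈ -1.6790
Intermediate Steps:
x = -1790
1/(12206/(-20543) - 18431*1/((-21642 - 7143)*(x + 1340))) = 1/(12206/(-20543) - 18431*1/((-21642 - 7143)*(-1790 + 1340))) = 1/(12206*(-1/20543) - 18431/((-450*(-28785)))) = 1/(-12206/20543 - 18431/12953250) = 1/(-158485997533/266098614750) = -266098614750/158485997533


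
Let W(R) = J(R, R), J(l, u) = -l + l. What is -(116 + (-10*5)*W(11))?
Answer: -116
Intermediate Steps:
J(l, u) = 0
W(R) = 0
-(116 + (-10*5)*W(11)) = -(116 - 10*5*0) = -(116 - 50*0) = -(116 + 0) = -1*116 = -116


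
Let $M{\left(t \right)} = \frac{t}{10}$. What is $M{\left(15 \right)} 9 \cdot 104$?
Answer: $1404$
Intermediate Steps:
$M{\left(t \right)} = \frac{t}{10}$ ($M{\left(t \right)} = t \frac{1}{10} = \frac{t}{10}$)
$M{\left(15 \right)} 9 \cdot 104 = \frac{1}{10} \cdot 15 \cdot 9 \cdot 104 = \frac{3}{2} \cdot 9 \cdot 104 = \frac{27}{2} \cdot 104 = 1404$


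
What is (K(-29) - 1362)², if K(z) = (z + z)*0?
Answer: 1855044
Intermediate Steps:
K(z) = 0 (K(z) = (2*z)*0 = 0)
(K(-29) - 1362)² = (0 - 1362)² = (-1362)² = 1855044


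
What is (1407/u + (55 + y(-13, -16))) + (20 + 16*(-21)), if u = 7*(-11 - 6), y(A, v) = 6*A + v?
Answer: -6236/17 ≈ -366.82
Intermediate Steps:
y(A, v) = v + 6*A
u = -119 (u = 7*(-17) = -119)
(1407/u + (55 + y(-13, -16))) + (20 + 16*(-21)) = (1407/(-119) + (55 + (-16 + 6*(-13)))) + (20 + 16*(-21)) = (1407*(-1/119) + (55 + (-16 - 78))) + (20 - 336) = (-201/17 + (55 - 94)) - 316 = (-201/17 - 39) - 316 = -864/17 - 316 = -6236/17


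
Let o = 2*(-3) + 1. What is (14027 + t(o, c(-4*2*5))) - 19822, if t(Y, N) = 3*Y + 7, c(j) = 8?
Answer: -5803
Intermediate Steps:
o = -5 (o = -6 + 1 = -5)
t(Y, N) = 7 + 3*Y
(14027 + t(o, c(-4*2*5))) - 19822 = (14027 + (7 + 3*(-5))) - 19822 = (14027 + (7 - 15)) - 19822 = (14027 - 8) - 19822 = 14019 - 19822 = -5803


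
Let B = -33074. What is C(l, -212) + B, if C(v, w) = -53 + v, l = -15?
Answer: -33142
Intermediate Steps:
C(l, -212) + B = (-53 - 15) - 33074 = -68 - 33074 = -33142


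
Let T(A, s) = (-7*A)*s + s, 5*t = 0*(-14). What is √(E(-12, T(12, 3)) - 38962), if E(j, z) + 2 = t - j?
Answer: 6*I*√1082 ≈ 197.36*I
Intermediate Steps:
t = 0 (t = (0*(-14))/5 = (⅕)*0 = 0)
T(A, s) = s - 7*A*s (T(A, s) = -7*A*s + s = s - 7*A*s)
E(j, z) = -2 - j (E(j, z) = -2 + (0 - j) = -2 - j)
√(E(-12, T(12, 3)) - 38962) = √((-2 - 1*(-12)) - 38962) = √((-2 + 12) - 38962) = √(10 - 38962) = √(-38952) = 6*I*√1082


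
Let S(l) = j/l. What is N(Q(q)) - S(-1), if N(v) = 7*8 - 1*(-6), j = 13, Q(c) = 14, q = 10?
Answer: 75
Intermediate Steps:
N(v) = 62 (N(v) = 56 + 6 = 62)
S(l) = 13/l
N(Q(q)) - S(-1) = 62 - 13/(-1) = 62 - 13*(-1) = 62 - 1*(-13) = 62 + 13 = 75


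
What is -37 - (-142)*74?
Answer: 10471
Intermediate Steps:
-37 - (-142)*74 = -37 - 142*(-74) = -37 + 10508 = 10471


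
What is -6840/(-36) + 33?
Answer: 223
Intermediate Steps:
-6840/(-36) + 33 = -6840*(-1)/36 + 33 = -120*(-19/12) + 33 = 190 + 33 = 223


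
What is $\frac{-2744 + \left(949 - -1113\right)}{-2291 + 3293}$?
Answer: $- \frac{341}{501} \approx -0.68064$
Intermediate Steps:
$\frac{-2744 + \left(949 - -1113\right)}{-2291 + 3293} = \frac{-2744 + \left(949 + 1113\right)}{1002} = \left(-2744 + 2062\right) \frac{1}{1002} = \left(-682\right) \frac{1}{1002} = - \frac{341}{501}$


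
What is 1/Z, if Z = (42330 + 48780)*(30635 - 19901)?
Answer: 1/977974740 ≈ 1.0225e-9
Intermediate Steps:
Z = 977974740 (Z = 91110*10734 = 977974740)
1/Z = 1/977974740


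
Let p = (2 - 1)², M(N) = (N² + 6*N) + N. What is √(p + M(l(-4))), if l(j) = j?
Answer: I*√11 ≈ 3.3166*I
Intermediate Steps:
M(N) = N² + 7*N
p = 1 (p = 1² = 1)
√(p + M(l(-4))) = √(1 - 4*(7 - 4)) = √(1 - 4*3) = √(1 - 12) = √(-11) = I*√11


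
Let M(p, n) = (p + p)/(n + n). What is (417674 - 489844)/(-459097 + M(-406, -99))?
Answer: 7144830/45450197 ≈ 0.15720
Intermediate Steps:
M(p, n) = p/n (M(p, n) = (2*p)/((2*n)) = (2*p)*(1/(2*n)) = p/n)
(417674 - 489844)/(-459097 + M(-406, -99)) = (417674 - 489844)/(-459097 - 406/(-99)) = -72170/(-459097 - 406*(-1/99)) = -72170/(-459097 + 406/99) = -72170/(-45450197/99) = -72170*(-99/45450197) = 7144830/45450197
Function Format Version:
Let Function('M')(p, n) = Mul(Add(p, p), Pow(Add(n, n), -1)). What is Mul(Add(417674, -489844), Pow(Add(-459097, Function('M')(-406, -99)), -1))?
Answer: Rational(7144830, 45450197) ≈ 0.15720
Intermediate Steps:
Function('M')(p, n) = Mul(p, Pow(n, -1)) (Function('M')(p, n) = Mul(Mul(2, p), Pow(Mul(2, n), -1)) = Mul(Mul(2, p), Mul(Rational(1, 2), Pow(n, -1))) = Mul(p, Pow(n, -1)))
Mul(Add(417674, -489844), Pow(Add(-459097, Function('M')(-406, -99)), -1)) = Mul(Add(417674, -489844), Pow(Add(-459097, Mul(-406, Pow(-99, -1))), -1)) = Mul(-72170, Pow(Add(-459097, Mul(-406, Rational(-1, 99))), -1)) = Mul(-72170, Pow(Add(-459097, Rational(406, 99)), -1)) = Mul(-72170, Pow(Rational(-45450197, 99), -1)) = Mul(-72170, Rational(-99, 45450197)) = Rational(7144830, 45450197)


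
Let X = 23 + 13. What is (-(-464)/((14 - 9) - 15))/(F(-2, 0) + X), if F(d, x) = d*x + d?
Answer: -116/85 ≈ -1.3647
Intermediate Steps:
F(d, x) = d + d*x
X = 36
(-(-464)/((14 - 9) - 15))/(F(-2, 0) + X) = (-(-464)/((14 - 9) - 15))/(-2*(1 + 0) + 36) = (-(-464)/(5 - 15))/(-2*1 + 36) = (-(-464)/(-10))/(-2 + 36) = -(-464)*(-1)/10/34 = -16*29/10*(1/34) = -232/5*1/34 = -116/85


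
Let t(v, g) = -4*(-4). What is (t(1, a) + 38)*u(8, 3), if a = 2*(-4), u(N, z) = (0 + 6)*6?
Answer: 1944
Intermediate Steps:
u(N, z) = 36 (u(N, z) = 6*6 = 36)
a = -8
t(v, g) = 16
(t(1, a) + 38)*u(8, 3) = (16 + 38)*36 = 54*36 = 1944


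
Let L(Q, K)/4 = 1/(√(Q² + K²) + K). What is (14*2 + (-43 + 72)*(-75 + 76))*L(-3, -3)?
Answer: 76 + 76*√2 ≈ 183.48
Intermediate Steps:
L(Q, K) = 4/(K + √(K² + Q²)) (L(Q, K) = 4/(√(Q² + K²) + K) = 4/(√(K² + Q²) + K) = 4/(K + √(K² + Q²)))
(14*2 + (-43 + 72)*(-75 + 76))*L(-3, -3) = (14*2 + (-43 + 72)*(-75 + 76))*(4/(-3 + √((-3)² + (-3)²))) = (28 + 29*1)*(4/(-3 + √(9 + 9))) = (28 + 29)*(4/(-3 + √18)) = 57*(4/(-3 + 3*√2)) = 228/(-3 + 3*√2)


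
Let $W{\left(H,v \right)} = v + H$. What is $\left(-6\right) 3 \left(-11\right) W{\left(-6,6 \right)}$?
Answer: $0$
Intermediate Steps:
$W{\left(H,v \right)} = H + v$
$\left(-6\right) 3 \left(-11\right) W{\left(-6,6 \right)} = \left(-6\right) 3 \left(-11\right) \left(-6 + 6\right) = \left(-18\right) \left(-11\right) 0 = 198 \cdot 0 = 0$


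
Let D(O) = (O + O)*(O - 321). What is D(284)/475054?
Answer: -10508/237527 ≈ -0.044239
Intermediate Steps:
D(O) = 2*O*(-321 + O) (D(O) = (2*O)*(-321 + O) = 2*O*(-321 + O))
D(284)/475054 = (2*284*(-321 + 284))/475054 = (2*284*(-37))*(1/475054) = -21016*1/475054 = -10508/237527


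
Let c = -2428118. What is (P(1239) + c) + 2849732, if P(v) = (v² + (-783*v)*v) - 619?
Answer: -1200043627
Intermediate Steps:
P(v) = -619 - 782*v² (P(v) = (v² - 783*v²) - 619 = -782*v² - 619 = -619 - 782*v²)
(P(1239) + c) + 2849732 = ((-619 - 782*1239²) - 2428118) + 2849732 = ((-619 - 782*1535121) - 2428118) + 2849732 = ((-619 - 1200464622) - 2428118) + 2849732 = (-1200465241 - 2428118) + 2849732 = -1202893359 + 2849732 = -1200043627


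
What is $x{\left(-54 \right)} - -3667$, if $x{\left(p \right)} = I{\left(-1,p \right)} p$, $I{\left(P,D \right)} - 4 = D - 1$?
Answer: $6421$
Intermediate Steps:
$I{\left(P,D \right)} = 3 + D$ ($I{\left(P,D \right)} = 4 + \left(D - 1\right) = 4 + \left(-1 + D\right) = 3 + D$)
$x{\left(p \right)} = p \left(3 + p\right)$ ($x{\left(p \right)} = \left(3 + p\right) p = p \left(3 + p\right)$)
$x{\left(-54 \right)} - -3667 = - 54 \left(3 - 54\right) - -3667 = \left(-54\right) \left(-51\right) + 3667 = 2754 + 3667 = 6421$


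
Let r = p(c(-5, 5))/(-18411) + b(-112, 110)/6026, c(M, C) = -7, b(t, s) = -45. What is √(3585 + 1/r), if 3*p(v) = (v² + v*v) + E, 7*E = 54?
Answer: √1661831247451381815/21857635 ≈ 58.978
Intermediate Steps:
E = 54/7 (E = (⅐)*54 = 54/7 ≈ 7.7143)
p(v) = 18/7 + 2*v²/3 (p(v) = ((v² + v*v) + 54/7)/3 = ((v² + v²) + 54/7)/3 = (2*v² + 54/7)/3 = (54/7 + 2*v²)/3 = 18/7 + 2*v²/3)
r = -21857635/2329838406 (r = (18/7 + (⅔)*(-7)²)/(-18411) - 45/6026 = (18/7 + (⅔)*49)*(-1/18411) - 45*1/6026 = (18/7 + 98/3)*(-1/18411) - 45/6026 = (740/21)*(-1/18411) - 45/6026 = -740/386631 - 45/6026 = -21857635/2329838406 ≈ -0.0093816)
√(3585 + 1/r) = √(3585 + 1/(-21857635/2329838406)) = √(3585 - 2329838406/21857635) = √(76029783069/21857635) = √1661831247451381815/21857635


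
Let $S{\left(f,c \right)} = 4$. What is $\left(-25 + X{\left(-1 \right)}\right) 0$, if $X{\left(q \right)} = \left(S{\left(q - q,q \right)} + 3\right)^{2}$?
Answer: $0$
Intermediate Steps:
$X{\left(q \right)} = 49$ ($X{\left(q \right)} = \left(4 + 3\right)^{2} = 7^{2} = 49$)
$\left(-25 + X{\left(-1 \right)}\right) 0 = \left(-25 + 49\right) 0 = 24 \cdot 0 = 0$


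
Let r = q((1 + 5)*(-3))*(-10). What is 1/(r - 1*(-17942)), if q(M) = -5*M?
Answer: 1/17042 ≈ 5.8679e-5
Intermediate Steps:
r = -900 (r = -5*(1 + 5)*(-3)*(-10) = -30*(-3)*(-10) = -5*(-18)*(-10) = 90*(-10) = -900)
1/(r - 1*(-17942)) = 1/(-900 - 1*(-17942)) = 1/(-900 + 17942) = 1/17042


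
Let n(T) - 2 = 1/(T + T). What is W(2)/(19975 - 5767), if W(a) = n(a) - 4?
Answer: -7/56832 ≈ -0.00012317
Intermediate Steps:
n(T) = 2 + 1/(2*T) (n(T) = 2 + 1/(T + T) = 2 + 1/(2*T))
W(a) = -2 + 1/(2*a) (W(a) = (2 + 1/(2*a)) - 4 = -2 + 1/(2*a))
W(2)/(19975 - 5767) = (-2 + (1/2)/2)/(19975 - 5767) = (-2 + (1/2)*(1/2))/14208 = (-2 + 1/4)*(1/14208) = -7/4*1/14208 = -7/56832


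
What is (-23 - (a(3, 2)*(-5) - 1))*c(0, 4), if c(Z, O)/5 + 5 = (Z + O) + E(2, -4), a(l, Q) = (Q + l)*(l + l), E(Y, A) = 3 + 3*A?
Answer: -6400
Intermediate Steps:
a(l, Q) = 2*l*(Q + l) (a(l, Q) = (Q + l)*(2*l) = 2*l*(Q + l))
c(Z, O) = -70 + 5*O + 5*Z (c(Z, O) = -25 + 5*((Z + O) + (3 + 3*(-4))) = -25 + 5*((O + Z) + (3 - 12)) = -25 + 5*((O + Z) - 9) = -25 + 5*(-9 + O + Z) = -25 + (-45 + 5*O + 5*Z) = -70 + 5*O + 5*Z)
(-23 - (a(3, 2)*(-5) - 1))*c(0, 4) = (-23 - ((2*3*(2 + 3))*(-5) - 1))*(-70 + 5*4 + 5*0) = (-23 - ((2*3*5)*(-5) - 1))*(-70 + 20 + 0) = (-23 - (30*(-5) - 1))*(-50) = (-23 - (-150 - 1))*(-50) = (-23 - 1*(-151))*(-50) = (-23 + 151)*(-50) = 128*(-50) = -6400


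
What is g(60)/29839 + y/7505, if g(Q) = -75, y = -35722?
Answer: -1066471633/223941695 ≈ -4.7623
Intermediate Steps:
g(60)/29839 + y/7505 = -75/29839 - 35722/7505 = -1066471633/223941695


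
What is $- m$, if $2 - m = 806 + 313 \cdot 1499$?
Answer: $469991$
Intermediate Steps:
$m = -469991$ ($m = 2 - \left(806 + 313 \cdot 1499\right) = 2 - \left(806 + 469187\right) = 2 - 469993 = -469991$)
$- m = \left(-1\right) \left(-469991\right) = 469991$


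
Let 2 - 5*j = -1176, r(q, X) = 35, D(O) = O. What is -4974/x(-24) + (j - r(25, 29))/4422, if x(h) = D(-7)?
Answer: 109982161/154770 ≈ 710.62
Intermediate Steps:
x(h) = -7
j = 1178/5 (j = ⅖ - ⅕*(-1176) = ⅖ + 1176/5 = 1178/5 ≈ 235.60)
-4974/x(-24) + (j - r(25, 29))/4422 = -4974/(-7) + (1178/5 - 1*35)/4422 = -4974*(-⅐) + (1178/5 - 35)*(1/4422) = 4974/7 + (1003/5)*(1/4422) = 4974/7 + 1003/22110 = 109982161/154770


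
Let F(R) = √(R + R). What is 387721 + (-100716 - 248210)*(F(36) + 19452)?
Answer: -6786920831 - 2093556*√2 ≈ -6.7899e+9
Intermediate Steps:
F(R) = √2*√R (F(R) = √(2*R) = √2*√R)
387721 + (-100716 - 248210)*(F(36) + 19452) = 387721 + (-100716 - 248210)*(√2*√36 + 19452) = 387721 - 348926*(√2*6 + 19452) = 387721 - 348926*(6*√2 + 19452) = 387721 - 348926*(19452 + 6*√2) = 387721 + (-6787308552 - 2093556*√2) = -6786920831 - 2093556*√2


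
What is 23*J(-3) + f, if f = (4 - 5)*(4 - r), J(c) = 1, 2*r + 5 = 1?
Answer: 17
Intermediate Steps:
r = -2 (r = -5/2 + (½)*1 = -5/2 + ½ = -2)
f = -6 (f = (4 - 5)*(4 - 1*(-2)) = -(4 + 2) = -1*6 = -6)
23*J(-3) + f = 23*1 - 6 = 23 - 6 = 17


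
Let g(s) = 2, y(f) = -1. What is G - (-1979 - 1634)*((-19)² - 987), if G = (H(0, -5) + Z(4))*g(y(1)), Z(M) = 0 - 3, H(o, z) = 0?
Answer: -2261744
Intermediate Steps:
Z(M) = -3
G = -6 (G = (0 - 3)*2 = -3*2 = -6)
G - (-1979 - 1634)*((-19)² - 987) = -6 - (-1979 - 1634)*((-19)² - 987) = -6 - (-3613)*(361 - 987) = -6 - (-3613)*(-626) = -6 - 1*2261738 = -6 - 2261738 = -2261744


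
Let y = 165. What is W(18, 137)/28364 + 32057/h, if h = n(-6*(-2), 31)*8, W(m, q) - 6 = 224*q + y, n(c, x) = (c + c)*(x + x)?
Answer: 319152571/84411264 ≈ 3.7809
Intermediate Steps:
n(c, x) = 4*c*x (n(c, x) = (2*c)*(2*x) = 4*c*x)
W(m, q) = 171 + 224*q (W(m, q) = 6 + (224*q + 165) = 6 + (165 + 224*q) = 171 + 224*q)
h = 11904 (h = (4*(-6*(-2))*31)*8 = (4*12*31)*8 = 1488*8 = 11904)
W(18, 137)/28364 + 32057/h = (171 + 224*137)/28364 + 32057/11904 = (171 + 30688)*(1/28364) + 32057*(1/11904) = 30859*(1/28364) + 32057/11904 = 30859/28364 + 32057/11904 = 319152571/84411264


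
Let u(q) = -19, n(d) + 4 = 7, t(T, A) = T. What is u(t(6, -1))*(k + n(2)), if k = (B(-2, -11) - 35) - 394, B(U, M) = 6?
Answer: 7980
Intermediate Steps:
n(d) = 3 (n(d) = -4 + 7 = 3)
k = -423 (k = (6 - 35) - 394 = -29 - 394 = -423)
u(t(6, -1))*(k + n(2)) = -19*(-423 + 3) = -19*(-420) = 7980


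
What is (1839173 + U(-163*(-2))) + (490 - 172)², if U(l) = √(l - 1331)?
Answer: 1940297 + I*√1005 ≈ 1.9403e+6 + 31.702*I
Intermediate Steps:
U(l) = √(-1331 + l)
(1839173 + U(-163*(-2))) + (490 - 172)² = (1839173 + √(-1331 - 163*(-2))) + (490 - 172)² = (1839173 + √(-1331 + 326)) + 318² = (1839173 + √(-1005)) + 101124 = (1839173 + I*√1005) + 101124 = 1940297 + I*√1005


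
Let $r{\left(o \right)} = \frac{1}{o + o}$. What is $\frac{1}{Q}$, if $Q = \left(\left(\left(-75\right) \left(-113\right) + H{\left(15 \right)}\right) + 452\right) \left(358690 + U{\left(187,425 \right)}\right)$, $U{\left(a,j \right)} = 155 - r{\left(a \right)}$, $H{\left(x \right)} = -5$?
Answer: $\frac{187}{598702017369} \approx 3.1234 \cdot 10^{-10}$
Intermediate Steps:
$r{\left(o \right)} = \frac{1}{2 o}$
$U{\left(a,j \right)} = 155 - \frac{1}{2 a}$
$Q = \frac{598702017369}{187}$ ($Q = \left(\left(\left(-75\right) \left(-113\right) - 5\right) + 452\right) \left(358690 + \left(155 - \frac{1}{2 \cdot 187}\right)\right) = \left(\left(8475 - 5\right) + 452\right) \left(358690 + \left(155 - \frac{1}{374}\right)\right) = \left(8470 + 452\right) \left(358690 + \left(155 - \frac{1}{374}\right)\right) = 8922 \left(358690 + \frac{57969}{374}\right) = 8922 \cdot \frac{134208029}{374} = \frac{598702017369}{187} \approx 3.2016 \cdot 10^{9}$)
$\frac{1}{Q} = \frac{1}{\frac{598702017369}{187}} = \frac{187}{598702017369}$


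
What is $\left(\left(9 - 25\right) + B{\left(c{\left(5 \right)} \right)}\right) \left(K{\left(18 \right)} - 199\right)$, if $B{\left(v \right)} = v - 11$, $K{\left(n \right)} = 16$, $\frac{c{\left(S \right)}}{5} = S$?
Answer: $366$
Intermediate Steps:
$c{\left(S \right)} = 5 S$
$B{\left(v \right)} = -11 + v$
$\left(\left(9 - 25\right) + B{\left(c{\left(5 \right)} \right)}\right) \left(K{\left(18 \right)} - 199\right) = \left(\left(9 - 25\right) + \left(-11 + 5 \cdot 5\right)\right) \left(16 - 199\right) = \left(\left(9 - 25\right) + \left(-11 + 25\right)\right) \left(-183\right) = \left(-16 + 14\right) \left(-183\right) = \left(-2\right) \left(-183\right) = 366$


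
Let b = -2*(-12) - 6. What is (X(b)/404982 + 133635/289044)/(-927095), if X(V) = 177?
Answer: -334388459/669898343366980 ≈ -4.9916e-7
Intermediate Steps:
b = 18 (b = 24 - 6 = 18)
(X(b)/404982 + 133635/289044)/(-927095) = (177/404982 + 133635/289044)/(-927095) = (177*(1/404982) + 133635*(1/289044))*(-1/927095) = (59/134994 + 44545/96348)*(-1/927095) = (334388459/722577884)*(-1/927095) = -334388459/669898343366980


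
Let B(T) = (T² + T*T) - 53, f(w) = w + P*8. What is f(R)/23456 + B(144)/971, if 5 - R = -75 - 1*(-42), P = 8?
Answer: 485811553/11387888 ≈ 42.660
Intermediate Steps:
R = 38 (R = 5 - (-75 - 1*(-42)) = 5 - (-75 + 42) = 5 - 1*(-33) = 5 + 33 = 38)
f(w) = 64 + w (f(w) = w + 8*8 = w + 64 = 64 + w)
B(T) = -53 + 2*T² (B(T) = (T² + T²) - 53 = 2*T² - 53 = -53 + 2*T²)
f(R)/23456 + B(144)/971 = (64 + 38)/23456 + (-53 + 2*144²)/971 = 102*(1/23456) + (-53 + 2*20736)*(1/971) = 51/11728 + (-53 + 41472)*(1/971) = 51/11728 + 41419*(1/971) = 51/11728 + 41419/971 = 485811553/11387888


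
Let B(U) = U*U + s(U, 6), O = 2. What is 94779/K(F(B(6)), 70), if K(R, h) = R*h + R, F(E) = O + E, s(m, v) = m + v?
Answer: 94779/3550 ≈ 26.698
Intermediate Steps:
B(U) = 6 + U + U**2 (B(U) = U*U + (U + 6) = U**2 + (6 + U) = 6 + U + U**2)
F(E) = 2 + E
K(R, h) = R + R*h
94779/K(F(B(6)), 70) = 94779/(((2 + (6 + 6 + 6**2))*(1 + 70))) = 94779/(((2 + (6 + 6 + 36))*71)) = 94779/(((2 + 48)*71)) = 94779/((50*71)) = 94779/3550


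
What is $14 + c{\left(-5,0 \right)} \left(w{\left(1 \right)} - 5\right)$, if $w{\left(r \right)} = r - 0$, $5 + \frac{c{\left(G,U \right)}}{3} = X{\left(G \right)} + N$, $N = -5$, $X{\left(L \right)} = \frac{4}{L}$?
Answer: $\frac{718}{5} \approx 143.6$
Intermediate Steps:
$c{\left(G,U \right)} = -30 + \frac{12}{G}$ ($c{\left(G,U \right)} = -15 + 3 \left(\frac{4}{G} - 5\right) = -15 + 3 \left(-5 + \frac{4}{G}\right) = -15 - \left(15 - \frac{12}{G}\right) = -30 + \frac{12}{G}$)
$w{\left(r \right)} = r$ ($w{\left(r \right)} = r + 0 = r$)
$14 + c{\left(-5,0 \right)} \left(w{\left(1 \right)} - 5\right) = 14 + \left(-30 + \frac{12}{-5}\right) \left(1 - 5\right) = 14 + \left(-30 + 12 \left(- \frac{1}{5}\right)\right) \left(-4\right) = 14 + \left(-30 - \frac{12}{5}\right) \left(-4\right) = 14 - - \frac{648}{5} = 14 + \frac{648}{5} = \frac{718}{5}$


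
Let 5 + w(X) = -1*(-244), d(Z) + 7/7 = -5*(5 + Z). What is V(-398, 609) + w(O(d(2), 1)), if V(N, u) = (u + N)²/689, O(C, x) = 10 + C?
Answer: 209192/689 ≈ 303.62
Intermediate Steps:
d(Z) = -26 - 5*Z (d(Z) = -1 - 5*(5 + Z) = -1 + (-25 - 5*Z) = -26 - 5*Z)
w(X) = 239 (w(X) = -5 - 1*(-244) = -5 + 244 = 239)
V(N, u) = (N + u)²/689 (V(N, u) = (N + u)²*(1/689) = (N + u)²/689)
V(-398, 609) + w(O(d(2), 1)) = (-398 + 609)²/689 + 239 = (1/689)*211² + 239 = (1/689)*44521 + 239 = 44521/689 + 239 = 209192/689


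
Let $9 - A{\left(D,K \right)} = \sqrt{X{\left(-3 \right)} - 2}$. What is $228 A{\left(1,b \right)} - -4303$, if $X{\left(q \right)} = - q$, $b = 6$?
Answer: $6127$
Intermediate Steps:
$A{\left(D,K \right)} = 8$ ($A{\left(D,K \right)} = 9 - \sqrt{\left(-1\right) \left(-3\right) - 2} = 9 - \sqrt{3 - 2} = 9 - \sqrt{1} = 9 - 1 = 8$)
$228 A{\left(1,b \right)} - -4303 = 228 \cdot 8 - -4303 = 1824 + 4303 = 6127$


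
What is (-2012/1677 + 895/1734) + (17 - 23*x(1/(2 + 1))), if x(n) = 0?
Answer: 5271857/323102 ≈ 16.316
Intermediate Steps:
(-2012/1677 + 895/1734) + (17 - 23*x(1/(2 + 1))) = (-2012/1677 + 895/1734) + (17 - 23*0) = (-2012*1/1677 + 895*(1/1734)) + (17 + 0) = (-2012/1677 + 895/1734) + 17 = -220877/323102 + 17 = 5271857/323102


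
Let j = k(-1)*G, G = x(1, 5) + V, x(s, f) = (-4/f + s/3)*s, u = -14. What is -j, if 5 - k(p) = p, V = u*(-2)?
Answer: -826/5 ≈ -165.20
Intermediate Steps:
V = 28 (V = -14*(-2) = 28)
k(p) = 5 - p
x(s, f) = s*(-4/f + s/3) (x(s, f) = (-4/f + s*(⅓))*s = (-4/f + s/3)*s = s*(-4/f + s/3))
G = 413/15 (G = (⅓)*1*(-12 + 5*1)/5 + 28 = (⅓)*1*(⅕)*(-12 + 5) + 28 = (⅓)*1*(⅕)*(-7) + 28 = -7/15 + 28 = 413/15 ≈ 27.533)
j = 826/5 (j = (5 - 1*(-1))*(413/15) = (5 + 1)*(413/15) = 6*(413/15) = 826/5 ≈ 165.20)
-j = -1*826/5 = -826/5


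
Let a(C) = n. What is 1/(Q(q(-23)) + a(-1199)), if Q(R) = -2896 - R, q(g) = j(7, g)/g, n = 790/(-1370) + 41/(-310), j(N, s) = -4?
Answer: -976810/2829704101 ≈ -0.00034520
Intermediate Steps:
n = -30107/42470 (n = 790*(-1/1370) + 41*(-1/310) = -79/137 - 41/310 = -30107/42470 ≈ -0.70890)
a(C) = -30107/42470
q(g) = -4/g
1/(Q(q(-23)) + a(-1199)) = 1/((-2896 - (-4)/(-23)) - 30107/42470) = 1/((-2896 - (-4)*(-1)/23) - 30107/42470) = 1/((-2896 - 1*4/23) - 30107/42470) = 1/((-2896 - 4/23) - 30107/42470) = 1/(-66612/23 - 30107/42470) = 1/(-2829704101/976810) = -976810/2829704101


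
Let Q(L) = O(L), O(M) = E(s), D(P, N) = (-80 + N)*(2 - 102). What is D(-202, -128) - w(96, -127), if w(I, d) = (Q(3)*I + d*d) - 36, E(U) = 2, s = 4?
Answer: 4515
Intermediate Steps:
D(P, N) = 8000 - 100*N (D(P, N) = (-80 + N)*(-100) = 8000 - 100*N)
O(M) = 2
Q(L) = 2
w(I, d) = -36 + d**2 + 2*I (w(I, d) = (2*I + d*d) - 36 = (2*I + d**2) - 36 = (d**2 + 2*I) - 36 = -36 + d**2 + 2*I)
D(-202, -128) - w(96, -127) = (8000 - 100*(-128)) - (-36 + (-127)**2 + 2*96) = (8000 + 12800) - (-36 + 16129 + 192) = 20800 - 1*16285 = 20800 - 16285 = 4515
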